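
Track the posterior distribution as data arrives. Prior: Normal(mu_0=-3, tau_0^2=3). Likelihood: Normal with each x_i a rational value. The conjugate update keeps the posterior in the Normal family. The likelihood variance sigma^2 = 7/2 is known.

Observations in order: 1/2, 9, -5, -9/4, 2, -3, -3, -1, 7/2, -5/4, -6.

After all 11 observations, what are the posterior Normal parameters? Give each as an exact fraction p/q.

obs 1: x=1/2 → posterior Normal(-18/13, 21/13)
obs 2: x=9 → posterior Normal(36/19, 21/19)
obs 3: x=-5 → posterior Normal(6/25, 21/25)
obs 4: x=-9/4 → posterior Normal(-15/62, 21/31)
obs 5: x=2 → posterior Normal(9/74, 21/37)
obs 6: x=-3 → posterior Normal(-27/86, 21/43)
obs 7: x=-3 → posterior Normal(-9/14, 3/7)
obs 8: x=-1 → posterior Normal(-15/22, 21/55)
obs 9: x=7/2 → posterior Normal(-33/122, 21/61)
obs 10: x=-5/4 → posterior Normal(-24/67, 21/67)
obs 11: x=-6 → posterior Normal(-60/73, 21/73)

mu_0=-60/73, tau_0^2=21/73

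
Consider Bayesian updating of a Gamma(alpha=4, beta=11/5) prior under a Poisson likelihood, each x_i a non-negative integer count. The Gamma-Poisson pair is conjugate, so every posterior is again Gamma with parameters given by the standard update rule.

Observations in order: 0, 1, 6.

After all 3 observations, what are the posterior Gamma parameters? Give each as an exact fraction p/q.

obs 1: x=0 → posterior Gamma(4, 16/5)
obs 2: x=1 → posterior Gamma(5, 21/5)
obs 3: x=6 → posterior Gamma(11, 26/5)

alpha=11, beta=26/5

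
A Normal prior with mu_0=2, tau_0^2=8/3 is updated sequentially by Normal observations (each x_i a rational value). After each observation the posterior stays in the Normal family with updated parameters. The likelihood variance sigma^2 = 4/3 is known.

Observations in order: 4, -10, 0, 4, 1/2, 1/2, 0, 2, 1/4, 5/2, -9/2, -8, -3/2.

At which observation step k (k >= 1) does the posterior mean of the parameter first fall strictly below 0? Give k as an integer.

k = 2

obs 1: x=4 → posterior Normal(10/3, 8/9)
obs 2: x=-10 → posterior Normal(-2, 8/15)
obs 3: x=0 → posterior Normal(-10/7, 8/21)
obs 4: x=4 → posterior Normal(-2/9, 8/27)
obs 5: x=1/2 → posterior Normal(-1/11, 8/33)
obs 6: x=1/2 → posterior Normal(0, 8/39)
obs 7: x=0 → posterior Normal(0, 8/45)
obs 8: x=2 → posterior Normal(4/17, 8/51)
obs 9: x=1/4 → posterior Normal(9/38, 8/57)
obs 10: x=5/2 → posterior Normal(19/42, 8/63)
obs 11: x=-9/2 → posterior Normal(1/46, 8/69)
obs 12: x=-8 → posterior Normal(-31/50, 8/75)
obs 13: x=-3/2 → posterior Normal(-37/54, 8/81)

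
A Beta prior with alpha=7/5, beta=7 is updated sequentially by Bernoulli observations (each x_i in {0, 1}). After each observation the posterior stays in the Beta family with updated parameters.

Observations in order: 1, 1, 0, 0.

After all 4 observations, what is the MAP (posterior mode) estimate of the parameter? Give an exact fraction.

3/13

obs 1: x=1 → posterior Beta(12/5, 7)
obs 2: x=1 → posterior Beta(17/5, 7)
obs 3: x=0 → posterior Beta(17/5, 8)
obs 4: x=0 → posterior Beta(17/5, 9)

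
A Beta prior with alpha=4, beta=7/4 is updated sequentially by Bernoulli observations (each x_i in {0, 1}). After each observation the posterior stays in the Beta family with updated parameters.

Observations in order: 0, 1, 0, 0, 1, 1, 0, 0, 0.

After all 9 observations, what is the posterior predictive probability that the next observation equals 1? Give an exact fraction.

obs 1: x=0 → posterior Beta(4, 11/4)
obs 2: x=1 → posterior Beta(5, 11/4)
obs 3: x=0 → posterior Beta(5, 15/4)
obs 4: x=0 → posterior Beta(5, 19/4)
obs 5: x=1 → posterior Beta(6, 19/4)
obs 6: x=1 → posterior Beta(7, 19/4)
obs 7: x=0 → posterior Beta(7, 23/4)
obs 8: x=0 → posterior Beta(7, 27/4)
obs 9: x=0 → posterior Beta(7, 31/4)

28/59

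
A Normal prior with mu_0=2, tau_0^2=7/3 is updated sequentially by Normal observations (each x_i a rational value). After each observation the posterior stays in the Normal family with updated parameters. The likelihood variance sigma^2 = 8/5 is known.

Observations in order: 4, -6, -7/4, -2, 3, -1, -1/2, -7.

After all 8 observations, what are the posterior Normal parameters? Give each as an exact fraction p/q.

obs 1: x=4 → posterior Normal(188/59, 56/59)
obs 2: x=-6 → posterior Normal(-11/47, 28/47)
obs 3: x=-7/4 → posterior Normal(-111/172, 56/129)
obs 4: x=-2 → posterior Normal(-613/656, 14/41)
obs 5: x=3 → posterior Normal(-193/796, 56/199)
obs 6: x=-1 → posterior Normal(-37/104, 28/117)
obs 7: x=-1/2 → posterior Normal(-403/1076, 56/269)
obs 8: x=-7 → posterior Normal(-1383/1216, 7/38)

mu_0=-1383/1216, tau_0^2=7/38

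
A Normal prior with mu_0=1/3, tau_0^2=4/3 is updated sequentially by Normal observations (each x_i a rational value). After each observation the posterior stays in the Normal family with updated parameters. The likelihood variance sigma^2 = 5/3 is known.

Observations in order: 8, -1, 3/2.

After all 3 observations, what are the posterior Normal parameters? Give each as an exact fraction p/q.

mu_0=107/51, tau_0^2=20/51

obs 1: x=8 → posterior Normal(101/27, 20/27)
obs 2: x=-1 → posterior Normal(89/39, 20/39)
obs 3: x=3/2 → posterior Normal(107/51, 20/51)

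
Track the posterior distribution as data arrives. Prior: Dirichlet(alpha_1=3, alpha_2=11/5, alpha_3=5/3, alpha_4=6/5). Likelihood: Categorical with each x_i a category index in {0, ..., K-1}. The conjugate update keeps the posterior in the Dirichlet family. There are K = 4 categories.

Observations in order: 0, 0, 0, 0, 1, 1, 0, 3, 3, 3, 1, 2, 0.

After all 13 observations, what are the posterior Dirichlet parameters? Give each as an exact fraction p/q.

alpha_1=9, alpha_2=26/5, alpha_3=8/3, alpha_4=21/5

obs 1: x=0 → posterior Dirichlet(4, 11/5, 5/3, 6/5)
obs 2: x=0 → posterior Dirichlet(5, 11/5, 5/3, 6/5)
obs 3: x=0 → posterior Dirichlet(6, 11/5, 5/3, 6/5)
obs 4: x=0 → posterior Dirichlet(7, 11/5, 5/3, 6/5)
obs 5: x=1 → posterior Dirichlet(7, 16/5, 5/3, 6/5)
obs 6: x=1 → posterior Dirichlet(7, 21/5, 5/3, 6/5)
obs 7: x=0 → posterior Dirichlet(8, 21/5, 5/3, 6/5)
obs 8: x=3 → posterior Dirichlet(8, 21/5, 5/3, 11/5)
obs 9: x=3 → posterior Dirichlet(8, 21/5, 5/3, 16/5)
obs 10: x=3 → posterior Dirichlet(8, 21/5, 5/3, 21/5)
obs 11: x=1 → posterior Dirichlet(8, 26/5, 5/3, 21/5)
obs 12: x=2 → posterior Dirichlet(8, 26/5, 8/3, 21/5)
obs 13: x=0 → posterior Dirichlet(9, 26/5, 8/3, 21/5)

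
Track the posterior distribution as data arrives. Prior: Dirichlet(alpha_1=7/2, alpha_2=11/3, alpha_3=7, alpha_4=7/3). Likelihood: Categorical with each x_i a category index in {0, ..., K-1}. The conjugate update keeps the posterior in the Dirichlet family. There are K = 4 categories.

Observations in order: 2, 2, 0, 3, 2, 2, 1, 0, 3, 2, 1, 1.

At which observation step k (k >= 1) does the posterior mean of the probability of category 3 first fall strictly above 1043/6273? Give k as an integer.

k = 9

obs 1: x=2 → posterior Dirichlet(7/2, 11/3, 8, 7/3)
obs 2: x=2 → posterior Dirichlet(7/2, 11/3, 9, 7/3)
obs 3: x=0 → posterior Dirichlet(9/2, 11/3, 9, 7/3)
obs 4: x=3 → posterior Dirichlet(9/2, 11/3, 9, 10/3)
obs 5: x=2 → posterior Dirichlet(9/2, 11/3, 10, 10/3)
obs 6: x=2 → posterior Dirichlet(9/2, 11/3, 11, 10/3)
obs 7: x=1 → posterior Dirichlet(9/2, 14/3, 11, 10/3)
obs 8: x=0 → posterior Dirichlet(11/2, 14/3, 11, 10/3)
obs 9: x=3 → posterior Dirichlet(11/2, 14/3, 11, 13/3)
obs 10: x=2 → posterior Dirichlet(11/2, 14/3, 12, 13/3)
obs 11: x=1 → posterior Dirichlet(11/2, 17/3, 12, 13/3)
obs 12: x=1 → posterior Dirichlet(11/2, 20/3, 12, 13/3)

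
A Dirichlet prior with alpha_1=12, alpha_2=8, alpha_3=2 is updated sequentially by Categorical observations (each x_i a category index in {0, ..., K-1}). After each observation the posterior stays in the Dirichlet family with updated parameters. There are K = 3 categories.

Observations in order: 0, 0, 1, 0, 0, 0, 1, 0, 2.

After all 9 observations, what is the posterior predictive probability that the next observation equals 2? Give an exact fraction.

obs 1: x=0 → posterior Dirichlet(13, 8, 2)
obs 2: x=0 → posterior Dirichlet(14, 8, 2)
obs 3: x=1 → posterior Dirichlet(14, 9, 2)
obs 4: x=0 → posterior Dirichlet(15, 9, 2)
obs 5: x=0 → posterior Dirichlet(16, 9, 2)
obs 6: x=0 → posterior Dirichlet(17, 9, 2)
obs 7: x=1 → posterior Dirichlet(17, 10, 2)
obs 8: x=0 → posterior Dirichlet(18, 10, 2)
obs 9: x=2 → posterior Dirichlet(18, 10, 3)

3/31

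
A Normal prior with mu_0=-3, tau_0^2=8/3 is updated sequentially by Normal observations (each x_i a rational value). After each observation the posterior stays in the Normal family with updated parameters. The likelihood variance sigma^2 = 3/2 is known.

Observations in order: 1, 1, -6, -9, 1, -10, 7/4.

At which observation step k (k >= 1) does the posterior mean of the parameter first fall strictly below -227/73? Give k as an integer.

obs 1: x=1 → posterior Normal(-11/25, 24/25)
obs 2: x=1 → posterior Normal(5/41, 24/41)
obs 3: x=-6 → posterior Normal(-91/57, 8/19)
obs 4: x=-9 → posterior Normal(-235/73, 24/73)
obs 5: x=1 → posterior Normal(-219/89, 24/89)
obs 6: x=-10 → posterior Normal(-379/105, 8/35)
obs 7: x=7/4 → posterior Normal(-351/121, 24/121)

k = 4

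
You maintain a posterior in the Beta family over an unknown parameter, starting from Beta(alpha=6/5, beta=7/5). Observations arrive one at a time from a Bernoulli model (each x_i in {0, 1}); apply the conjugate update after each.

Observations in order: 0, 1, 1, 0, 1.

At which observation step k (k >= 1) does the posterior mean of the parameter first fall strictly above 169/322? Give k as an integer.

k = 3

obs 1: x=0 → posterior Beta(6/5, 12/5)
obs 2: x=1 → posterior Beta(11/5, 12/5)
obs 3: x=1 → posterior Beta(16/5, 12/5)
obs 4: x=0 → posterior Beta(16/5, 17/5)
obs 5: x=1 → posterior Beta(21/5, 17/5)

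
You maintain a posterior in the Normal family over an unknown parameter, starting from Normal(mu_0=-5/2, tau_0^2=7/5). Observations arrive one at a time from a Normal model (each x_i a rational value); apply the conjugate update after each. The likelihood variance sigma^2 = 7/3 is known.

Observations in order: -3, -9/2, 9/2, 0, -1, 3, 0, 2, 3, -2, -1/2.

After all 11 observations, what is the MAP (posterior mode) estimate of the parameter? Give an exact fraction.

-4/19

obs 1: x=-3 → posterior Normal(-43/16, 7/8)
obs 2: x=-9/2 → posterior Normal(-35/11, 7/11)
obs 3: x=9/2 → posterior Normal(-43/28, 1/2)
obs 4: x=0 → posterior Normal(-43/34, 7/17)
obs 5: x=-1 → posterior Normal(-49/40, 7/20)
obs 6: x=3 → posterior Normal(-31/46, 7/23)
obs 7: x=0 → posterior Normal(-31/52, 7/26)
obs 8: x=2 → posterior Normal(-19/58, 7/29)
obs 9: x=3 → posterior Normal(-1/64, 7/32)
obs 10: x=-2 → posterior Normal(-13/70, 1/5)
obs 11: x=-1/2 → posterior Normal(-4/19, 7/38)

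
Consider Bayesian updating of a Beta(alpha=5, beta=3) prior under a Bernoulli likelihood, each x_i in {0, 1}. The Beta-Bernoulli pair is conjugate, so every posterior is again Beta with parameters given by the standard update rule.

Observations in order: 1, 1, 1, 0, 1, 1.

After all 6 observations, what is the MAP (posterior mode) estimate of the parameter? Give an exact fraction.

3/4

obs 1: x=1 → posterior Beta(6, 3)
obs 2: x=1 → posterior Beta(7, 3)
obs 3: x=1 → posterior Beta(8, 3)
obs 4: x=0 → posterior Beta(8, 4)
obs 5: x=1 → posterior Beta(9, 4)
obs 6: x=1 → posterior Beta(10, 4)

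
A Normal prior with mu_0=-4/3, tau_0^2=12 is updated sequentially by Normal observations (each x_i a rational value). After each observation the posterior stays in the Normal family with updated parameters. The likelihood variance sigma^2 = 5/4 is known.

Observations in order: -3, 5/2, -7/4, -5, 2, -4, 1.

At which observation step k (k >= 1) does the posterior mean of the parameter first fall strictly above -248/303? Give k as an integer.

k = 2

obs 1: x=-3 → posterior Normal(-452/159, 60/53)
obs 2: x=5/2 → posterior Normal(-92/303, 60/101)
obs 3: x=-7/4 → posterior Normal(-344/447, 60/149)
obs 4: x=-5 → posterior Normal(-1064/591, 60/197)
obs 5: x=2 → posterior Normal(-776/735, 12/49)
obs 6: x=-4 → posterior Normal(-1352/879, 60/293)
obs 7: x=1 → posterior Normal(-1208/1023, 60/341)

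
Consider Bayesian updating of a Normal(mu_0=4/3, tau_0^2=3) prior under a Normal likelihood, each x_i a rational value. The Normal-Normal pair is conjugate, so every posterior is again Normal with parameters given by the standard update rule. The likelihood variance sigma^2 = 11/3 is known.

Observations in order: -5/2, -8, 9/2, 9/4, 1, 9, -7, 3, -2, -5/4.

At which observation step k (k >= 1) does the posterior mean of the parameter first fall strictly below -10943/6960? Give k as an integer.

obs 1: x=-5/2 → posterior Normal(-47/120, 33/20)
obs 2: x=-8 → posterior Normal(-479/174, 33/29)
obs 3: x=9/2 → posterior Normal(-59/57, 33/38)
obs 4: x=9/4 → posterior Normal(-229/564, 33/47)
obs 5: x=1 → posterior Normal(-121/672, 33/56)
obs 6: x=9 → posterior Normal(851/780, 33/65)
obs 7: x=-7 → posterior Normal(95/888, 33/74)
obs 8: x=3 → posterior Normal(419/996, 33/83)
obs 9: x=-2 → posterior Normal(203/1104, 33/92)
obs 10: x=-5/4 → posterior Normal(17/303, 33/101)

k = 2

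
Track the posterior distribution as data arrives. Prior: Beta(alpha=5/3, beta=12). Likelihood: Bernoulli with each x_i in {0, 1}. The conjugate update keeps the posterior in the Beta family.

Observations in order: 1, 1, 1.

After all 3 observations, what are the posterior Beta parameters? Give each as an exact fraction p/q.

alpha=14/3, beta=12

obs 1: x=1 → posterior Beta(8/3, 12)
obs 2: x=1 → posterior Beta(11/3, 12)
obs 3: x=1 → posterior Beta(14/3, 12)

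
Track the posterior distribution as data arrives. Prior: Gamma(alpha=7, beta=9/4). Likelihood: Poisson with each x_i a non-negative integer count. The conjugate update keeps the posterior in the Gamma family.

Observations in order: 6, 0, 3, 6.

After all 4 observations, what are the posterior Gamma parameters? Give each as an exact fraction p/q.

alpha=22, beta=25/4

obs 1: x=6 → posterior Gamma(13, 13/4)
obs 2: x=0 → posterior Gamma(13, 17/4)
obs 3: x=3 → posterior Gamma(16, 21/4)
obs 4: x=6 → posterior Gamma(22, 25/4)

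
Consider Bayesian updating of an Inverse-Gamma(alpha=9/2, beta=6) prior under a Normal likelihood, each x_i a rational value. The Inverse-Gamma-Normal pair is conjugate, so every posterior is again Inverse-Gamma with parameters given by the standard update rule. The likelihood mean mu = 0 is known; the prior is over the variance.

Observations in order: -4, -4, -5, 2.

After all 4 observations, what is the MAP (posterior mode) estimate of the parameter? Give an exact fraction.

73/15

obs 1: x=-4 → posterior Inverse-Gamma(5, 14)
obs 2: x=-4 → posterior Inverse-Gamma(11/2, 22)
obs 3: x=-5 → posterior Inverse-Gamma(6, 69/2)
obs 4: x=2 → posterior Inverse-Gamma(13/2, 73/2)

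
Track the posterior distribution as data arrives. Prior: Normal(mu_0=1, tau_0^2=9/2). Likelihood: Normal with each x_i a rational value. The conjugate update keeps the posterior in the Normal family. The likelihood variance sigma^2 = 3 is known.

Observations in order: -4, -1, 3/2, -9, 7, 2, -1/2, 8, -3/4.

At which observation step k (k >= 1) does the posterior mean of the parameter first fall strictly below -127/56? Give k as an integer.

k = 4

obs 1: x=-4 → posterior Normal(-2, 9/5)
obs 2: x=-1 → posterior Normal(-13/8, 9/8)
obs 3: x=3/2 → posterior Normal(-17/22, 9/11)
obs 4: x=-9 → posterior Normal(-71/28, 9/14)
obs 5: x=7 → posterior Normal(-29/34, 9/17)
obs 6: x=2 → posterior Normal(-17/40, 9/20)
obs 7: x=-1/2 → posterior Normal(-10/23, 9/23)
obs 8: x=8 → posterior Normal(7/13, 9/26)
obs 9: x=-3/4 → posterior Normal(47/116, 9/29)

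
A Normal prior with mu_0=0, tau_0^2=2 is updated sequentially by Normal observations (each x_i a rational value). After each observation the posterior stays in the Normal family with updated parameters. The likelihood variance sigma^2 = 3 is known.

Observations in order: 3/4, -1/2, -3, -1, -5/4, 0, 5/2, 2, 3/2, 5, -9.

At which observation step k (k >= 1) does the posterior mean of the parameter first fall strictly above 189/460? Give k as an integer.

k = 10

obs 1: x=3/4 → posterior Normal(3/10, 6/5)
obs 2: x=-1/2 → posterior Normal(1/14, 6/7)
obs 3: x=-3 → posterior Normal(-11/18, 2/3)
obs 4: x=-1 → posterior Normal(-15/22, 6/11)
obs 5: x=-5/4 → posterior Normal(-10/13, 6/13)
obs 6: x=0 → posterior Normal(-2/3, 2/5)
obs 7: x=5/2 → posterior Normal(-5/17, 6/17)
obs 8: x=2 → posterior Normal(-1/19, 6/19)
obs 9: x=3/2 → posterior Normal(2/21, 2/7)
obs 10: x=5 → posterior Normal(12/23, 6/23)
obs 11: x=-9 → posterior Normal(-6/25, 6/25)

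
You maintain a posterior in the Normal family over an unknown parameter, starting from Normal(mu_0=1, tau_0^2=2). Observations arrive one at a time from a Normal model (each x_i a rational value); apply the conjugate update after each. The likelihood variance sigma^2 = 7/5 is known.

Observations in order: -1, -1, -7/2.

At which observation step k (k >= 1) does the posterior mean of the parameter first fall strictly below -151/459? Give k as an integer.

k = 2

obs 1: x=-1 → posterior Normal(-3/17, 14/17)
obs 2: x=-1 → posterior Normal(-13/27, 14/27)
obs 3: x=-7/2 → posterior Normal(-48/37, 14/37)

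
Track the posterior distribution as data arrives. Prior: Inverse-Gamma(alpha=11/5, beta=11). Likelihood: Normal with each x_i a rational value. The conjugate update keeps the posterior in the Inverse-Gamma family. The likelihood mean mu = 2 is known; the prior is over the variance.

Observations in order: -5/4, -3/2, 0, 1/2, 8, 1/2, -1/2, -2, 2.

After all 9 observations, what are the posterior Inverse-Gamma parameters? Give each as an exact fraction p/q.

alpha=67/10, beta=1785/32

obs 1: x=-5/4 → posterior Inverse-Gamma(27/10, 521/32)
obs 2: x=-3/2 → posterior Inverse-Gamma(16/5, 717/32)
obs 3: x=0 → posterior Inverse-Gamma(37/10, 781/32)
obs 4: x=1/2 → posterior Inverse-Gamma(21/5, 817/32)
obs 5: x=8 → posterior Inverse-Gamma(47/10, 1393/32)
obs 6: x=1/2 → posterior Inverse-Gamma(26/5, 1429/32)
obs 7: x=-1/2 → posterior Inverse-Gamma(57/10, 1529/32)
obs 8: x=-2 → posterior Inverse-Gamma(31/5, 1785/32)
obs 9: x=2 → posterior Inverse-Gamma(67/10, 1785/32)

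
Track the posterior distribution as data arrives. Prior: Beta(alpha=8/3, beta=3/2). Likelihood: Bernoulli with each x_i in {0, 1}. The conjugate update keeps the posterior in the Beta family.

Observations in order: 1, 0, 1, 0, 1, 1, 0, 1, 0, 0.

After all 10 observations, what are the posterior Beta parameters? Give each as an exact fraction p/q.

obs 1: x=1 → posterior Beta(11/3, 3/2)
obs 2: x=0 → posterior Beta(11/3, 5/2)
obs 3: x=1 → posterior Beta(14/3, 5/2)
obs 4: x=0 → posterior Beta(14/3, 7/2)
obs 5: x=1 → posterior Beta(17/3, 7/2)
obs 6: x=1 → posterior Beta(20/3, 7/2)
obs 7: x=0 → posterior Beta(20/3, 9/2)
obs 8: x=1 → posterior Beta(23/3, 9/2)
obs 9: x=0 → posterior Beta(23/3, 11/2)
obs 10: x=0 → posterior Beta(23/3, 13/2)

alpha=23/3, beta=13/2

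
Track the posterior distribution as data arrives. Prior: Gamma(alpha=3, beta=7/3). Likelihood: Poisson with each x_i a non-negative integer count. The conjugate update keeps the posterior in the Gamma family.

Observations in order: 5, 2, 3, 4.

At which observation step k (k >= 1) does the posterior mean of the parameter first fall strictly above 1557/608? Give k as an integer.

obs 1: x=5 → posterior Gamma(8, 10/3)
obs 2: x=2 → posterior Gamma(10, 13/3)
obs 3: x=3 → posterior Gamma(13, 16/3)
obs 4: x=4 → posterior Gamma(17, 19/3)

k = 4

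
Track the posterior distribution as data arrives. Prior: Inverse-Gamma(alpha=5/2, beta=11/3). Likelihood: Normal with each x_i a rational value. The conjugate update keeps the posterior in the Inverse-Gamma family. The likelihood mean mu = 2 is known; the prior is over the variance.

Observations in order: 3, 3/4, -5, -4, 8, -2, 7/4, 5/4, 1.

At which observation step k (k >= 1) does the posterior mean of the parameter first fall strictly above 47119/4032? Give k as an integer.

k = 4

obs 1: x=3 → posterior Inverse-Gamma(3, 25/6)
obs 2: x=3/4 → posterior Inverse-Gamma(7/2, 475/96)
obs 3: x=-5 → posterior Inverse-Gamma(4, 2827/96)
obs 4: x=-4 → posterior Inverse-Gamma(9/2, 4555/96)
obs 5: x=8 → posterior Inverse-Gamma(5, 6283/96)
obs 6: x=-2 → posterior Inverse-Gamma(11/2, 7051/96)
obs 7: x=7/4 → posterior Inverse-Gamma(6, 3527/48)
obs 8: x=5/4 → posterior Inverse-Gamma(13/2, 7081/96)
obs 9: x=1 → posterior Inverse-Gamma(7, 7129/96)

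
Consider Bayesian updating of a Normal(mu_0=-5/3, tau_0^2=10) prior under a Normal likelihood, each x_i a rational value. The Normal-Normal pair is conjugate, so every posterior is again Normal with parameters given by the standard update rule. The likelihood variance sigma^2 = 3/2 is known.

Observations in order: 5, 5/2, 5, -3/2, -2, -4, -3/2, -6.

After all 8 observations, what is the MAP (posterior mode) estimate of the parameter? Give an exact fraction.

-55/163

obs 1: x=5 → posterior Normal(95/23, 30/23)
obs 2: x=5/2 → posterior Normal(145/43, 30/43)
obs 3: x=5 → posterior Normal(35/9, 10/21)
obs 4: x=-3/2 → posterior Normal(215/83, 30/83)
obs 5: x=-2 → posterior Normal(175/103, 30/103)
obs 6: x=-4 → posterior Normal(95/123, 10/41)
obs 7: x=-3/2 → posterior Normal(5/11, 30/143)
obs 8: x=-6 → posterior Normal(-55/163, 30/163)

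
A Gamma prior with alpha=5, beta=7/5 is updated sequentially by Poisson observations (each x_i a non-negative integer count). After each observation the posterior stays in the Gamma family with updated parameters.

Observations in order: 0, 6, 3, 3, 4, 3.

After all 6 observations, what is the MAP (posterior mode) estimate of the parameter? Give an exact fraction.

obs 1: x=0 → posterior Gamma(5, 12/5)
obs 2: x=6 → posterior Gamma(11, 17/5)
obs 3: x=3 → posterior Gamma(14, 22/5)
obs 4: x=3 → posterior Gamma(17, 27/5)
obs 5: x=4 → posterior Gamma(21, 32/5)
obs 6: x=3 → posterior Gamma(24, 37/5)

115/37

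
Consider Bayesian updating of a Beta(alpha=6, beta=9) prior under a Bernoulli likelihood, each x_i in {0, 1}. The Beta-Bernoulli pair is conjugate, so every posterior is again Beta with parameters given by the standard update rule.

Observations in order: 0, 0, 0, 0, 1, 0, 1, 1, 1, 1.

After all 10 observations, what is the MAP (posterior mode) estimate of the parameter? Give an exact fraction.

10/23

obs 1: x=0 → posterior Beta(6, 10)
obs 2: x=0 → posterior Beta(6, 11)
obs 3: x=0 → posterior Beta(6, 12)
obs 4: x=0 → posterior Beta(6, 13)
obs 5: x=1 → posterior Beta(7, 13)
obs 6: x=0 → posterior Beta(7, 14)
obs 7: x=1 → posterior Beta(8, 14)
obs 8: x=1 → posterior Beta(9, 14)
obs 9: x=1 → posterior Beta(10, 14)
obs 10: x=1 → posterior Beta(11, 14)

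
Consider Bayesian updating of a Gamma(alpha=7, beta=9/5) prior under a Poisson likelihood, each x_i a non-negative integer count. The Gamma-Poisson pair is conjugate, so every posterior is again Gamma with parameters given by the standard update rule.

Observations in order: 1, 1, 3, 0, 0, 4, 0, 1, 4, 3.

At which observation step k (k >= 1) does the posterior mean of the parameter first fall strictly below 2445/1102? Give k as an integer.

k = 4

obs 1: x=1 → posterior Gamma(8, 14/5)
obs 2: x=1 → posterior Gamma(9, 19/5)
obs 3: x=3 → posterior Gamma(12, 24/5)
obs 4: x=0 → posterior Gamma(12, 29/5)
obs 5: x=0 → posterior Gamma(12, 34/5)
obs 6: x=4 → posterior Gamma(16, 39/5)
obs 7: x=0 → posterior Gamma(16, 44/5)
obs 8: x=1 → posterior Gamma(17, 49/5)
obs 9: x=4 → posterior Gamma(21, 54/5)
obs 10: x=3 → posterior Gamma(24, 59/5)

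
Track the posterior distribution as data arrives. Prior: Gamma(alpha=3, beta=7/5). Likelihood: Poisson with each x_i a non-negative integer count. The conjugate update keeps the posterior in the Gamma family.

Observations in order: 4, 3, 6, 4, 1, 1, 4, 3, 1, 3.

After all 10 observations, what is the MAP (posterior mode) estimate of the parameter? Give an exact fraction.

160/57

obs 1: x=4 → posterior Gamma(7, 12/5)
obs 2: x=3 → posterior Gamma(10, 17/5)
obs 3: x=6 → posterior Gamma(16, 22/5)
obs 4: x=4 → posterior Gamma(20, 27/5)
obs 5: x=1 → posterior Gamma(21, 32/5)
obs 6: x=1 → posterior Gamma(22, 37/5)
obs 7: x=4 → posterior Gamma(26, 42/5)
obs 8: x=3 → posterior Gamma(29, 47/5)
obs 9: x=1 → posterior Gamma(30, 52/5)
obs 10: x=3 → posterior Gamma(33, 57/5)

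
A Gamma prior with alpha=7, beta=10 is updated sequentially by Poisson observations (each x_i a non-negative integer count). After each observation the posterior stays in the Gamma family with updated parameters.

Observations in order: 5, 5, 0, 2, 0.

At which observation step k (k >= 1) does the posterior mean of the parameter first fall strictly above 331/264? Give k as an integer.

k = 2

obs 1: x=5 → posterior Gamma(12, 11)
obs 2: x=5 → posterior Gamma(17, 12)
obs 3: x=0 → posterior Gamma(17, 13)
obs 4: x=2 → posterior Gamma(19, 14)
obs 5: x=0 → posterior Gamma(19, 15)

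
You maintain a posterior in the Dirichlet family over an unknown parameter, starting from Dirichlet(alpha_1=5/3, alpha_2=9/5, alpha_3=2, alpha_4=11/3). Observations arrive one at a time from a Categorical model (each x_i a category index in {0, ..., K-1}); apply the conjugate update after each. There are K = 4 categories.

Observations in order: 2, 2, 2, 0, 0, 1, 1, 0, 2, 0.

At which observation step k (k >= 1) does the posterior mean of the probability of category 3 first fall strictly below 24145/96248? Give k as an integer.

k = 6

obs 1: x=2 → posterior Dirichlet(5/3, 9/5, 3, 11/3)
obs 2: x=2 → posterior Dirichlet(5/3, 9/5, 4, 11/3)
obs 3: x=2 → posterior Dirichlet(5/3, 9/5, 5, 11/3)
obs 4: x=0 → posterior Dirichlet(8/3, 9/5, 5, 11/3)
obs 5: x=0 → posterior Dirichlet(11/3, 9/5, 5, 11/3)
obs 6: x=1 → posterior Dirichlet(11/3, 14/5, 5, 11/3)
obs 7: x=1 → posterior Dirichlet(11/3, 19/5, 5, 11/3)
obs 8: x=0 → posterior Dirichlet(14/3, 19/5, 5, 11/3)
obs 9: x=2 → posterior Dirichlet(14/3, 19/5, 6, 11/3)
obs 10: x=0 → posterior Dirichlet(17/3, 19/5, 6, 11/3)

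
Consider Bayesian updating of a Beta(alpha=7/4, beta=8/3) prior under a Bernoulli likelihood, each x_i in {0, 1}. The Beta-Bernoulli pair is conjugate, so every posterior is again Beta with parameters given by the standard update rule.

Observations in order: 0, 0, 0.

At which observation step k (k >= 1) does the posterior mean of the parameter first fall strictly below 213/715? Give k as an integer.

k = 2

obs 1: x=0 → posterior Beta(7/4, 11/3)
obs 2: x=0 → posterior Beta(7/4, 14/3)
obs 3: x=0 → posterior Beta(7/4, 17/3)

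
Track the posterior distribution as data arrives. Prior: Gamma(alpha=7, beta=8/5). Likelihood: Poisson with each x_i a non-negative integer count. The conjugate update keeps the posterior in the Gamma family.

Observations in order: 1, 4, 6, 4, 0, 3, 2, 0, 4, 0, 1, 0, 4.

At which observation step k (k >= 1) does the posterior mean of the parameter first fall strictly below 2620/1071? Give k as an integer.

k = 12

obs 1: x=1 → posterior Gamma(8, 13/5)
obs 2: x=4 → posterior Gamma(12, 18/5)
obs 3: x=6 → posterior Gamma(18, 23/5)
obs 4: x=4 → posterior Gamma(22, 28/5)
obs 5: x=0 → posterior Gamma(22, 33/5)
obs 6: x=3 → posterior Gamma(25, 38/5)
obs 7: x=2 → posterior Gamma(27, 43/5)
obs 8: x=0 → posterior Gamma(27, 48/5)
obs 9: x=4 → posterior Gamma(31, 53/5)
obs 10: x=0 → posterior Gamma(31, 58/5)
obs 11: x=1 → posterior Gamma(32, 63/5)
obs 12: x=0 → posterior Gamma(32, 68/5)
obs 13: x=4 → posterior Gamma(36, 73/5)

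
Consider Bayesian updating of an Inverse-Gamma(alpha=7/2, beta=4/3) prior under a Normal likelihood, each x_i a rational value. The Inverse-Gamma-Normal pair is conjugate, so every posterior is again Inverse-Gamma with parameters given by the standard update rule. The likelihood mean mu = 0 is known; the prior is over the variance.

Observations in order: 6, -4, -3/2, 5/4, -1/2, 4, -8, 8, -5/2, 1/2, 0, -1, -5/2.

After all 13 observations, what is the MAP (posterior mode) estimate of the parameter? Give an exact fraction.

10391/1056

obs 1: x=6 → posterior Inverse-Gamma(4, 58/3)
obs 2: x=-4 → posterior Inverse-Gamma(9/2, 82/3)
obs 3: x=-3/2 → posterior Inverse-Gamma(5, 683/24)
obs 4: x=5/4 → posterior Inverse-Gamma(11/2, 2807/96)
obs 5: x=-1/2 → posterior Inverse-Gamma(6, 2819/96)
obs 6: x=4 → posterior Inverse-Gamma(13/2, 3587/96)
obs 7: x=-8 → posterior Inverse-Gamma(7, 6659/96)
obs 8: x=8 → posterior Inverse-Gamma(15/2, 9731/96)
obs 9: x=-5/2 → posterior Inverse-Gamma(8, 10031/96)
obs 10: x=1/2 → posterior Inverse-Gamma(17/2, 10043/96)
obs 11: x=0 → posterior Inverse-Gamma(9, 10043/96)
obs 12: x=-1 → posterior Inverse-Gamma(19/2, 10091/96)
obs 13: x=-5/2 → posterior Inverse-Gamma(10, 10391/96)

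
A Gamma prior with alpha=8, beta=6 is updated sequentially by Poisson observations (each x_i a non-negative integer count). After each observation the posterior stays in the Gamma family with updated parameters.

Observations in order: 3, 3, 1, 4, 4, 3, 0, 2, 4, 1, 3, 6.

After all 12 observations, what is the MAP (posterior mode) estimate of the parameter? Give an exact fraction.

obs 1: x=3 → posterior Gamma(11, 7)
obs 2: x=3 → posterior Gamma(14, 8)
obs 3: x=1 → posterior Gamma(15, 9)
obs 4: x=4 → posterior Gamma(19, 10)
obs 5: x=4 → posterior Gamma(23, 11)
obs 6: x=3 → posterior Gamma(26, 12)
obs 7: x=0 → posterior Gamma(26, 13)
obs 8: x=2 → posterior Gamma(28, 14)
obs 9: x=4 → posterior Gamma(32, 15)
obs 10: x=1 → posterior Gamma(33, 16)
obs 11: x=3 → posterior Gamma(36, 17)
obs 12: x=6 → posterior Gamma(42, 18)

41/18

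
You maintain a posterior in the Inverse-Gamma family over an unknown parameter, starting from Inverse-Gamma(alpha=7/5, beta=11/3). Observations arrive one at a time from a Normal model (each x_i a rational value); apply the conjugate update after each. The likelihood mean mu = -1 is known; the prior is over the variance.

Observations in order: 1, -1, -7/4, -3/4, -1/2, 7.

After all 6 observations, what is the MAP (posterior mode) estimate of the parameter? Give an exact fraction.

obs 1: x=1 → posterior Inverse-Gamma(19/10, 17/3)
obs 2: x=-1 → posterior Inverse-Gamma(12/5, 17/3)
obs 3: x=-7/4 → posterior Inverse-Gamma(29/10, 571/96)
obs 4: x=-3/4 → posterior Inverse-Gamma(17/5, 287/48)
obs 5: x=-1/2 → posterior Inverse-Gamma(39/10, 293/48)
obs 6: x=7 → posterior Inverse-Gamma(22/5, 1829/48)

9145/1296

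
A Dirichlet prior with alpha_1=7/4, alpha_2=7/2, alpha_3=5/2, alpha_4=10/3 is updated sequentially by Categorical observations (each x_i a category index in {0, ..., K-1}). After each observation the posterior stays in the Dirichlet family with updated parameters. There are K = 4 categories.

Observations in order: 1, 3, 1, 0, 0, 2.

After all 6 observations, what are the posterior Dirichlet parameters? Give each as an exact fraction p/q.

obs 1: x=1 → posterior Dirichlet(7/4, 9/2, 5/2, 10/3)
obs 2: x=3 → posterior Dirichlet(7/4, 9/2, 5/2, 13/3)
obs 3: x=1 → posterior Dirichlet(7/4, 11/2, 5/2, 13/3)
obs 4: x=0 → posterior Dirichlet(11/4, 11/2, 5/2, 13/3)
obs 5: x=0 → posterior Dirichlet(15/4, 11/2, 5/2, 13/3)
obs 6: x=2 → posterior Dirichlet(15/4, 11/2, 7/2, 13/3)

alpha_1=15/4, alpha_2=11/2, alpha_3=7/2, alpha_4=13/3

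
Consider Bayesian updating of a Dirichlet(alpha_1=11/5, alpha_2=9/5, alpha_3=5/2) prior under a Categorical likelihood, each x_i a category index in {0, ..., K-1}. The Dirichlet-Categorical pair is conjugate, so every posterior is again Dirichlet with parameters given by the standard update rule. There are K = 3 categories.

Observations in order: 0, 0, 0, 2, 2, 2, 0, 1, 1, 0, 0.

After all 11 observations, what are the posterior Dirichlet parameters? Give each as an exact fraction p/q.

alpha_1=41/5, alpha_2=19/5, alpha_3=11/2

obs 1: x=0 → posterior Dirichlet(16/5, 9/5, 5/2)
obs 2: x=0 → posterior Dirichlet(21/5, 9/5, 5/2)
obs 3: x=0 → posterior Dirichlet(26/5, 9/5, 5/2)
obs 4: x=2 → posterior Dirichlet(26/5, 9/5, 7/2)
obs 5: x=2 → posterior Dirichlet(26/5, 9/5, 9/2)
obs 6: x=2 → posterior Dirichlet(26/5, 9/5, 11/2)
obs 7: x=0 → posterior Dirichlet(31/5, 9/5, 11/2)
obs 8: x=1 → posterior Dirichlet(31/5, 14/5, 11/2)
obs 9: x=1 → posterior Dirichlet(31/5, 19/5, 11/2)
obs 10: x=0 → posterior Dirichlet(36/5, 19/5, 11/2)
obs 11: x=0 → posterior Dirichlet(41/5, 19/5, 11/2)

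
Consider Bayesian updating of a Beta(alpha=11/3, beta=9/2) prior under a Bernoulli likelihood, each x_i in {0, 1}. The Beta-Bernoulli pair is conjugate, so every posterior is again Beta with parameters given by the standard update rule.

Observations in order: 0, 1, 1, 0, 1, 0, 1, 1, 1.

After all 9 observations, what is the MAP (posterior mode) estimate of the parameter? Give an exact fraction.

obs 1: x=0 → posterior Beta(11/3, 11/2)
obs 2: x=1 → posterior Beta(14/3, 11/2)
obs 3: x=1 → posterior Beta(17/3, 11/2)
obs 4: x=0 → posterior Beta(17/3, 13/2)
obs 5: x=1 → posterior Beta(20/3, 13/2)
obs 6: x=0 → posterior Beta(20/3, 15/2)
obs 7: x=1 → posterior Beta(23/3, 15/2)
obs 8: x=1 → posterior Beta(26/3, 15/2)
obs 9: x=1 → posterior Beta(29/3, 15/2)

4/7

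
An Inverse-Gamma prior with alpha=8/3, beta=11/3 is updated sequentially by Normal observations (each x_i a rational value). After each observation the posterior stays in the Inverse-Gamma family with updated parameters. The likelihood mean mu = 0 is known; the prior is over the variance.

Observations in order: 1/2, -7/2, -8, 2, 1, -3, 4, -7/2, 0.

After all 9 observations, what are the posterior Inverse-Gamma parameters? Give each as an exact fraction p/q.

alpha=43/6, beta=1513/24

obs 1: x=1/2 → posterior Inverse-Gamma(19/6, 91/24)
obs 2: x=-7/2 → posterior Inverse-Gamma(11/3, 119/12)
obs 3: x=-8 → posterior Inverse-Gamma(25/6, 503/12)
obs 4: x=2 → posterior Inverse-Gamma(14/3, 527/12)
obs 5: x=1 → posterior Inverse-Gamma(31/6, 533/12)
obs 6: x=-3 → posterior Inverse-Gamma(17/3, 587/12)
obs 7: x=4 → posterior Inverse-Gamma(37/6, 683/12)
obs 8: x=-7/2 → posterior Inverse-Gamma(20/3, 1513/24)
obs 9: x=0 → posterior Inverse-Gamma(43/6, 1513/24)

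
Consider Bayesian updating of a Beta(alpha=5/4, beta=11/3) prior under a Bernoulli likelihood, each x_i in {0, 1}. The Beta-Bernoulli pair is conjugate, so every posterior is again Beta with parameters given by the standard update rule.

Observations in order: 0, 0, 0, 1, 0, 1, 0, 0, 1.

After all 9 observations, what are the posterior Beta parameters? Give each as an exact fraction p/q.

obs 1: x=0 → posterior Beta(5/4, 14/3)
obs 2: x=0 → posterior Beta(5/4, 17/3)
obs 3: x=0 → posterior Beta(5/4, 20/3)
obs 4: x=1 → posterior Beta(9/4, 20/3)
obs 5: x=0 → posterior Beta(9/4, 23/3)
obs 6: x=1 → posterior Beta(13/4, 23/3)
obs 7: x=0 → posterior Beta(13/4, 26/3)
obs 8: x=0 → posterior Beta(13/4, 29/3)
obs 9: x=1 → posterior Beta(17/4, 29/3)

alpha=17/4, beta=29/3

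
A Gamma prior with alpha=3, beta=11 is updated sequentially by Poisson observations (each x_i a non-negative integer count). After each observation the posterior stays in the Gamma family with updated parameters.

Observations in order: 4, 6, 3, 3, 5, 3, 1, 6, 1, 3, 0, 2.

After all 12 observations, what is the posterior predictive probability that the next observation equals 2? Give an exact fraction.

obs 1: x=4 → posterior Gamma(7, 12)
obs 2: x=6 → posterior Gamma(13, 13)
obs 3: x=3 → posterior Gamma(16, 14)
obs 4: x=3 → posterior Gamma(19, 15)
obs 5: x=5 → posterior Gamma(24, 16)
obs 6: x=3 → posterior Gamma(27, 17)
obs 7: x=1 → posterior Gamma(28, 18)
obs 8: x=6 → posterior Gamma(34, 19)
obs 9: x=1 → posterior Gamma(35, 20)
obs 10: x=3 → posterior Gamma(38, 21)
obs 11: x=0 → posterior Gamma(38, 22)
obs 12: x=2 → posterior Gamma(40, 23)

603764121671859559414490763034510693939501724418320232205/2327084537985466654648192911489737985484362497939308806144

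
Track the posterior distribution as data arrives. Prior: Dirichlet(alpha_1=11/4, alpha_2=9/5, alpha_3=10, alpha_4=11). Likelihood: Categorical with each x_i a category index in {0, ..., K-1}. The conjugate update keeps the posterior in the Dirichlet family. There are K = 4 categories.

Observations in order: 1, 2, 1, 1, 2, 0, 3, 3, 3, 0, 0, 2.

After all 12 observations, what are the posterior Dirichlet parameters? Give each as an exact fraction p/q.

obs 1: x=1 → posterior Dirichlet(11/4, 14/5, 10, 11)
obs 2: x=2 → posterior Dirichlet(11/4, 14/5, 11, 11)
obs 3: x=1 → posterior Dirichlet(11/4, 19/5, 11, 11)
obs 4: x=1 → posterior Dirichlet(11/4, 24/5, 11, 11)
obs 5: x=2 → posterior Dirichlet(11/4, 24/5, 12, 11)
obs 6: x=0 → posterior Dirichlet(15/4, 24/5, 12, 11)
obs 7: x=3 → posterior Dirichlet(15/4, 24/5, 12, 12)
obs 8: x=3 → posterior Dirichlet(15/4, 24/5, 12, 13)
obs 9: x=3 → posterior Dirichlet(15/4, 24/5, 12, 14)
obs 10: x=0 → posterior Dirichlet(19/4, 24/5, 12, 14)
obs 11: x=0 → posterior Dirichlet(23/4, 24/5, 12, 14)
obs 12: x=2 → posterior Dirichlet(23/4, 24/5, 13, 14)

alpha_1=23/4, alpha_2=24/5, alpha_3=13, alpha_4=14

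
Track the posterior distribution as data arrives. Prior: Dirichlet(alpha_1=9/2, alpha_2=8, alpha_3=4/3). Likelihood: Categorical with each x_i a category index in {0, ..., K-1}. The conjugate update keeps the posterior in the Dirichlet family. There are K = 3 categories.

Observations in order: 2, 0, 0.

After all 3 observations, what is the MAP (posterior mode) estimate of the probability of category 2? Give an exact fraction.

8/83

obs 1: x=2 → posterior Dirichlet(9/2, 8, 7/3)
obs 2: x=0 → posterior Dirichlet(11/2, 8, 7/3)
obs 3: x=0 → posterior Dirichlet(13/2, 8, 7/3)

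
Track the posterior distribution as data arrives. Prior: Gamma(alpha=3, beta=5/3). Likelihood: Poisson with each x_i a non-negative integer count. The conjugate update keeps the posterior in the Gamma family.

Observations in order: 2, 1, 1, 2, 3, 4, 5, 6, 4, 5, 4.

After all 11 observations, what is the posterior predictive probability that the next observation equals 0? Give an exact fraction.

obs 1: x=2 → posterior Gamma(5, 8/3)
obs 2: x=1 → posterior Gamma(6, 11/3)
obs 3: x=1 → posterior Gamma(7, 14/3)
obs 4: x=2 → posterior Gamma(9, 17/3)
obs 5: x=3 → posterior Gamma(12, 20/3)
obs 6: x=4 → posterior Gamma(16, 23/3)
obs 7: x=5 → posterior Gamma(21, 26/3)
obs 8: x=6 → posterior Gamma(27, 29/3)
obs 9: x=4 → posterior Gamma(31, 32/3)
obs 10: x=5 → posterior Gamma(36, 35/3)
obs 11: x=4 → posterior Gamma(40, 38/3)

1553616642059111310095259841124242737042763760591120797297278976/32460430015431999968619493682032835511850959272235390105491169601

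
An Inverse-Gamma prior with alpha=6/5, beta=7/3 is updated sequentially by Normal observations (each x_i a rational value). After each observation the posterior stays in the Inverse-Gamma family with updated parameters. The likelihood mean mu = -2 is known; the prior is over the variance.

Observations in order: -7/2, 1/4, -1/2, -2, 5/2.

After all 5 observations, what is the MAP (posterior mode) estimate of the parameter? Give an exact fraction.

8275/2256

obs 1: x=-7/2 → posterior Inverse-Gamma(17/10, 83/24)
obs 2: x=1/4 → posterior Inverse-Gamma(11/5, 575/96)
obs 3: x=-1/2 → posterior Inverse-Gamma(27/10, 683/96)
obs 4: x=-2 → posterior Inverse-Gamma(16/5, 683/96)
obs 5: x=5/2 → posterior Inverse-Gamma(37/10, 1655/96)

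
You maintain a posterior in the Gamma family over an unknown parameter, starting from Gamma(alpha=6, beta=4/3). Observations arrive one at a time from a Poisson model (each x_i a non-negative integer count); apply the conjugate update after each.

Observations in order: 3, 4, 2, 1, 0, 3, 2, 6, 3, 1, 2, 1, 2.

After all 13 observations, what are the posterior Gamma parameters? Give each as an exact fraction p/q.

alpha=36, beta=43/3

obs 1: x=3 → posterior Gamma(9, 7/3)
obs 2: x=4 → posterior Gamma(13, 10/3)
obs 3: x=2 → posterior Gamma(15, 13/3)
obs 4: x=1 → posterior Gamma(16, 16/3)
obs 5: x=0 → posterior Gamma(16, 19/3)
obs 6: x=3 → posterior Gamma(19, 22/3)
obs 7: x=2 → posterior Gamma(21, 25/3)
obs 8: x=6 → posterior Gamma(27, 28/3)
obs 9: x=3 → posterior Gamma(30, 31/3)
obs 10: x=1 → posterior Gamma(31, 34/3)
obs 11: x=2 → posterior Gamma(33, 37/3)
obs 12: x=1 → posterior Gamma(34, 40/3)
obs 13: x=2 → posterior Gamma(36, 43/3)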